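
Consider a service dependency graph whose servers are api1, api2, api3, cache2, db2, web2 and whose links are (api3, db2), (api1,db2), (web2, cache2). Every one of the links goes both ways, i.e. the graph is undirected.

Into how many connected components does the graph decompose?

From api1: component {api1, api3, db2}.
From api2: component {api2}.
From cache2: component {cache2, web2}.
That's 3 components.

3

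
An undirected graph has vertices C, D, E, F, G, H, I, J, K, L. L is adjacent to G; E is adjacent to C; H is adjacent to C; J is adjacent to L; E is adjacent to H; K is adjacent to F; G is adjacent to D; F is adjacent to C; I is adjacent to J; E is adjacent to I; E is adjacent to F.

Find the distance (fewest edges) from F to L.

4

Distance 0: F.
Distance 1: C, E, K.
Distance 2: H, I.
Distance 3: J.
Distance 4: L — contains L.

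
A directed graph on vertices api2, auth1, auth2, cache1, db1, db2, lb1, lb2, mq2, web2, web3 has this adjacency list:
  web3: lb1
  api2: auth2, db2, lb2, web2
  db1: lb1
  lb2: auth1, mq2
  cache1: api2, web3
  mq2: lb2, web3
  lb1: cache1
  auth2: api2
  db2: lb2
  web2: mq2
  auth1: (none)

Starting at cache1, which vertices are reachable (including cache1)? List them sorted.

Start at cache1.
Its neighbours: api2, web3.
Then their neighbours: auth2, db2, lb1, lb2, web2.
Then next layer: auth1, mq2.
Nothing further is reachable.

api2, auth1, auth2, cache1, db2, lb1, lb2, mq2, web2, web3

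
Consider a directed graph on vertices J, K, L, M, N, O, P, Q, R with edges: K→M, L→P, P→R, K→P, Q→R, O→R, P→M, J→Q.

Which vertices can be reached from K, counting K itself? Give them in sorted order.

Start at K.
Its neighbours: M, P.
Then their neighbours: R.
Nothing further is reachable.

K, M, P, R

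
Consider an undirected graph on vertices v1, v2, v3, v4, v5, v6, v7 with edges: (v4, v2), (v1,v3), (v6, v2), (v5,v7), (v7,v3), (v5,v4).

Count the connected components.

1

From v1: component {v1, v2, v3, v4, v5, v6, v7}.
That's 1 component.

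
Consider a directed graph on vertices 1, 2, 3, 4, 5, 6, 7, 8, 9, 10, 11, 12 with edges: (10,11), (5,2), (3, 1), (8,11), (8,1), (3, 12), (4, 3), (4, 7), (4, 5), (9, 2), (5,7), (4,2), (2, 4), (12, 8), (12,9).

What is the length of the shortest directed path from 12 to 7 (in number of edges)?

4

Distance 0: 12.
Distance 1: 8, 9.
Distance 2: 1, 2, 11.
Distance 3: 4.
Distance 4: 3, 5, 7 — contains 7.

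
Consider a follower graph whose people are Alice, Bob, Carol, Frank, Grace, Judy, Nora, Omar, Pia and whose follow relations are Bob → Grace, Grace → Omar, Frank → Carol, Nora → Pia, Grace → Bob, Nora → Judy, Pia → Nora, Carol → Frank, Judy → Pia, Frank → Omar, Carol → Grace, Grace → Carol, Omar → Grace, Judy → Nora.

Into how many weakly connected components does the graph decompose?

From Alice: component {Alice}.
From Bob: component {Bob, Carol, Frank, Grace, Omar}.
From Judy: component {Judy, Nora, Pia}.
That's 3 components.

3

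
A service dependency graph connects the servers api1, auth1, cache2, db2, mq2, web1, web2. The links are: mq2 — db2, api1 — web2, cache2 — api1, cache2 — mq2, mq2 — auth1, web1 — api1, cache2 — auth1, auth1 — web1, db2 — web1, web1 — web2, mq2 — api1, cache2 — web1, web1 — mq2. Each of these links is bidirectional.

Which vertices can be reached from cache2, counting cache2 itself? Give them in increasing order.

Start at cache2.
Its neighbours: api1, auth1, mq2, web1.
Then their neighbours: db2, web2.
Every vertex is now reached.

api1, auth1, cache2, db2, mq2, web1, web2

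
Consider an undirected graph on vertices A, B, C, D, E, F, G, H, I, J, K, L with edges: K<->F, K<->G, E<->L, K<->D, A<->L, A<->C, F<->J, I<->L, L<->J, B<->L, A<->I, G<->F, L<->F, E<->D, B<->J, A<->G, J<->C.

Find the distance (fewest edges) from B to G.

Distance 0: B.
Distance 1: J, L.
Distance 2: A, C, E, F, I.
Distance 3: D, G, K — contains G.

3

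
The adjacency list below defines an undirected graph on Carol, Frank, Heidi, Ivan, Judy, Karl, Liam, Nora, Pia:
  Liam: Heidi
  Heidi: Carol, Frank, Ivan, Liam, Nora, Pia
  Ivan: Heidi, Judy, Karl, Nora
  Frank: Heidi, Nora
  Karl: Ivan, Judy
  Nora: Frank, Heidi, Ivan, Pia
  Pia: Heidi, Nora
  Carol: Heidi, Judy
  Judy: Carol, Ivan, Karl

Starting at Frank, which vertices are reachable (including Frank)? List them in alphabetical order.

Start at Frank.
Its neighbours: Heidi, Nora.
Then their neighbours: Carol, Ivan, Liam, Pia.
Then next layer: Judy, Karl.
Every vertex is now reached.

Carol, Frank, Heidi, Ivan, Judy, Karl, Liam, Nora, Pia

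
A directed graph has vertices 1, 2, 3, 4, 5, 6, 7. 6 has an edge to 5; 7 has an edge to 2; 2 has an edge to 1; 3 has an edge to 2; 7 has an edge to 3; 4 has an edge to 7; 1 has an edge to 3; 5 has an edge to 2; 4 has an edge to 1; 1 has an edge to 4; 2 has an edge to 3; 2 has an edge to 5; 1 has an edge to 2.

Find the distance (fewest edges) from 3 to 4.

3

Distance 0: 3.
Distance 1: 2.
Distance 2: 1, 5.
Distance 3: 4 — contains 4.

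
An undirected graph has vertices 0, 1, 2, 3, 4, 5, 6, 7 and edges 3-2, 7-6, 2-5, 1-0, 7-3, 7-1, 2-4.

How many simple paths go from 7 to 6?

1

7–6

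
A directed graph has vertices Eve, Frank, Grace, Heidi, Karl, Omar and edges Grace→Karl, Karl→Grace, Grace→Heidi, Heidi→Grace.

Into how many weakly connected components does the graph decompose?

From Eve: component {Eve}.
From Frank: component {Frank}.
From Grace: component {Grace, Heidi, Karl}.
From Omar: component {Omar}.
That's 4 components.

4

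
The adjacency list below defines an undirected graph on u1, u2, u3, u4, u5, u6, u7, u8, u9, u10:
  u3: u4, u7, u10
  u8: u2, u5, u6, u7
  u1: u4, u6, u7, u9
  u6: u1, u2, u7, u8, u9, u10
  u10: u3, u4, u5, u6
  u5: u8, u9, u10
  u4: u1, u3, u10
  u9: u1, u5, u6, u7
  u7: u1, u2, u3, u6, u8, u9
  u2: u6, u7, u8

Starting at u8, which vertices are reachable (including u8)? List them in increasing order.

u1, u2, u3, u4, u5, u6, u7, u8, u9, u10

Start at u8.
Its neighbours: u2, u5, u6, u7.
Then their neighbours: u1, u3, u9, u10.
Then next layer: u4.
Every vertex is now reached.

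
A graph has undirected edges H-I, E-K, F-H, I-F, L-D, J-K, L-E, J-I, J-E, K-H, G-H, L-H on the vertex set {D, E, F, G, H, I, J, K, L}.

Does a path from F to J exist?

Yes

Explore from F.
Distance 1: reach H, I.
Distance 2: reach G, J, K, L.
Found J.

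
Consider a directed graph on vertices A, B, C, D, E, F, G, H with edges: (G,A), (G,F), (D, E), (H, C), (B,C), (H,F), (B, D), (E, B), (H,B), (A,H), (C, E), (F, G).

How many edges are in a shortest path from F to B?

4

Distance 0: F.
Distance 1: G.
Distance 2: A.
Distance 3: H.
Distance 4: B, C — contains B.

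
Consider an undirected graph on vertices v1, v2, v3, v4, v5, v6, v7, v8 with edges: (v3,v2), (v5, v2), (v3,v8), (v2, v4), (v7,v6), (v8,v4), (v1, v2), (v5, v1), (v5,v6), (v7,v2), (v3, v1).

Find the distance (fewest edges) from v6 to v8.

4

Distance 0: v6.
Distance 1: v5, v7.
Distance 2: v1, v2.
Distance 3: v3, v4.
Distance 4: v8 — contains v8.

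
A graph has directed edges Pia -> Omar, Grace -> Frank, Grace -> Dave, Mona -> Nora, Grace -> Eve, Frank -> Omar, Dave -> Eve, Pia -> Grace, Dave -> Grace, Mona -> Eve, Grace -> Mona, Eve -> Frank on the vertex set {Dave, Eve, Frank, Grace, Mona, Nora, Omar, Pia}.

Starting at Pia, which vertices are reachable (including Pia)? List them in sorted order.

Start at Pia.
Its neighbours: Grace, Omar.
Then their neighbours: Dave, Eve, Frank, Mona.
Then next layer: Nora.
Every vertex is now reached.

Dave, Eve, Frank, Grace, Mona, Nora, Omar, Pia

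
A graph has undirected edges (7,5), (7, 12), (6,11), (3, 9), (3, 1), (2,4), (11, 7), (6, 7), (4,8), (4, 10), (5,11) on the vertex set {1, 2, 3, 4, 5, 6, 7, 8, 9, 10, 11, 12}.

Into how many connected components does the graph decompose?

3

From 1: component {1, 3, 9}.
From 2: component {2, 4, 8, 10}.
From 5: component {5, 6, 7, 11, 12}.
That's 3 components.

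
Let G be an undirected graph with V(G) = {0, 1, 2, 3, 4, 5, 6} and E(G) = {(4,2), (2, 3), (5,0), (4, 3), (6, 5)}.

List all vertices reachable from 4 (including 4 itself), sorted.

2, 3, 4

Start at 4.
Its neighbours: 2, 3.
Nothing further is reachable.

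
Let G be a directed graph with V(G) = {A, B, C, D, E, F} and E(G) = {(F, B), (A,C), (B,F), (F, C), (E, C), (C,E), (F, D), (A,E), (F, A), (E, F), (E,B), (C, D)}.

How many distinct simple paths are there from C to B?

2

C→E→B
C→E→F→B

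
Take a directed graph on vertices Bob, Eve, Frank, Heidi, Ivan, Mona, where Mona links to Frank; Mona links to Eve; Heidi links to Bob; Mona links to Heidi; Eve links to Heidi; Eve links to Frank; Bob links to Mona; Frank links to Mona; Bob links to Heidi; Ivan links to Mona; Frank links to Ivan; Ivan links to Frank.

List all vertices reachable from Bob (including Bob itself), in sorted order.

Start at Bob.
Its neighbours: Heidi, Mona.
Then their neighbours: Eve, Frank.
Then next layer: Ivan.
Every vertex is now reached.

Bob, Eve, Frank, Heidi, Ivan, Mona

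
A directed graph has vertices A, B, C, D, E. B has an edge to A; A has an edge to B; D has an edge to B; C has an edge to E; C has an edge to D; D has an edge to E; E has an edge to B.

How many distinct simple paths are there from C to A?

3

C→D→B→A
C→D→E→B→A
C→E→B→A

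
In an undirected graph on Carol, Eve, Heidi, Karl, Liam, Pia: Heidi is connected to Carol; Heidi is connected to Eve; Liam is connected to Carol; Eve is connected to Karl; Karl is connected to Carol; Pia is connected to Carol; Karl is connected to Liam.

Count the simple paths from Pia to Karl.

Pia–Carol–Heidi–Eve–Karl
Pia–Carol–Karl
Pia–Carol–Liam–Karl

3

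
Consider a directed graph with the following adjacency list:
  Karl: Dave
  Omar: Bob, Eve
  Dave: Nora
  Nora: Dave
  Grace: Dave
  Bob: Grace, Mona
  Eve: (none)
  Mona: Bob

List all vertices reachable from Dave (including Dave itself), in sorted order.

Start at Dave.
Its neighbours: Nora.
Nothing further is reachable.

Dave, Nora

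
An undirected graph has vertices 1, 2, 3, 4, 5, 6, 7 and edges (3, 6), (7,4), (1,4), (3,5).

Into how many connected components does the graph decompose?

From 1: component {1, 4, 7}.
From 2: component {2}.
From 3: component {3, 5, 6}.
That's 3 components.

3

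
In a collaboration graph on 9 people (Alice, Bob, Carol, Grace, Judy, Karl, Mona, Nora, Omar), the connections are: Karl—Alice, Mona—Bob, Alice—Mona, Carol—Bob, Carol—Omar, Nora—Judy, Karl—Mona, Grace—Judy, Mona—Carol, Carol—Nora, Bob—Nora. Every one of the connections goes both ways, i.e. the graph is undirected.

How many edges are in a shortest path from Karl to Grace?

Distance 0: Karl.
Distance 1: Alice, Mona.
Distance 2: Bob, Carol.
Distance 3: Nora, Omar.
Distance 4: Judy.
Distance 5: Grace — contains Grace.

5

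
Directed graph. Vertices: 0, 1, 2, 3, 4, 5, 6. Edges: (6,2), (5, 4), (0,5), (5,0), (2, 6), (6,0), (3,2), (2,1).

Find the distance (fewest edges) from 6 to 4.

Distance 0: 6.
Distance 1: 0, 2.
Distance 2: 1, 5.
Distance 3: 4 — contains 4.

3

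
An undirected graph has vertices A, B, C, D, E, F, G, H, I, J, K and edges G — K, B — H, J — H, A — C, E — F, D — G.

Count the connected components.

From A: component {A, C}.
From B: component {B, H, J}.
From D: component {D, G, K}.
From E: component {E, F}.
From I: component {I}.
That's 5 components.

5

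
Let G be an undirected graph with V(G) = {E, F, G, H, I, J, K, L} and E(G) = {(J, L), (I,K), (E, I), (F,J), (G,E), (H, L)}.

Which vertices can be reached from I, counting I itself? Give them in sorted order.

E, G, I, K

Start at I.
Its neighbours: E, K.
Then their neighbours: G.
Nothing further is reachable.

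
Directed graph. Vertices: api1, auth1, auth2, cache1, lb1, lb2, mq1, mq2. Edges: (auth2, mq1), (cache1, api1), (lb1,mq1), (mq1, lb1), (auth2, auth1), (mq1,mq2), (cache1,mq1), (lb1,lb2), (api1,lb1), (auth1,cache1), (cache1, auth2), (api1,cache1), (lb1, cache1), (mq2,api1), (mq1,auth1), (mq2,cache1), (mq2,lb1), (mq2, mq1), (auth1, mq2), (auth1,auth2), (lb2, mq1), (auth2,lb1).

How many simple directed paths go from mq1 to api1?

10

mq1→auth1→auth2→lb1→cache1→api1
mq1→auth1→cache1→api1
mq1→auth1→mq2→api1
mq1→auth1→mq2→cache1→api1
mq1→auth1→mq2→lb1→cache1→api1
mq1→lb1→cache1→api1
mq1→lb1→cache1→auth2→auth1→mq2→api1
mq1→mq2→api1
mq1→mq2→cache1→api1
mq1→mq2→lb1→cache1→api1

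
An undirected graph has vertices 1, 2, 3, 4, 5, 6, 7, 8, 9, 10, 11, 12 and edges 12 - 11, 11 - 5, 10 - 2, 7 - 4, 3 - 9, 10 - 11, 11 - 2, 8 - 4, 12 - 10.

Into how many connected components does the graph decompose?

From 1: component {1}.
From 2: component {2, 5, 10, 11, 12}.
From 3: component {3, 9}.
From 4: component {4, 7, 8}.
From 6: component {6}.
That's 5 components.

5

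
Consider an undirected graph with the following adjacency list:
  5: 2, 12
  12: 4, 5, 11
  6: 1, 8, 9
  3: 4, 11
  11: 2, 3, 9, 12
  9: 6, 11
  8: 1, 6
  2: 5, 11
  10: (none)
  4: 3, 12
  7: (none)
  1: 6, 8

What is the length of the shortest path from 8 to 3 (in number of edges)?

4

Distance 0: 8.
Distance 1: 1, 6.
Distance 2: 9.
Distance 3: 11.
Distance 4: 2, 3, 12 — contains 3.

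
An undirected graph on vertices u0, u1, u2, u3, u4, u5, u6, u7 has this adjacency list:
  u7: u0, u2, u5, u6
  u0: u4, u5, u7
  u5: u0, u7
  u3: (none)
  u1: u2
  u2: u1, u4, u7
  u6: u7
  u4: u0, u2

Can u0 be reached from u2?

Explore from u2.
Distance 1: reach u1, u4, u7.
Distance 2: reach u0, u5, u6.
Found u0.

Yes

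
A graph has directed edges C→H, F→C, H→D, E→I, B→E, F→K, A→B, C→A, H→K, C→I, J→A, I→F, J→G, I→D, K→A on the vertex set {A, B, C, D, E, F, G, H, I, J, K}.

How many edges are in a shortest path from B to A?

Distance 0: B.
Distance 1: E.
Distance 2: I.
Distance 3: D, F.
Distance 4: C, K.
Distance 5: A, H — contains A.

5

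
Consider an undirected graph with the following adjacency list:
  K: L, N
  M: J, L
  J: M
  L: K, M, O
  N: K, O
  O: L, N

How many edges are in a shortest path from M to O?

Distance 0: M.
Distance 1: J, L.
Distance 2: K, O — contains O.

2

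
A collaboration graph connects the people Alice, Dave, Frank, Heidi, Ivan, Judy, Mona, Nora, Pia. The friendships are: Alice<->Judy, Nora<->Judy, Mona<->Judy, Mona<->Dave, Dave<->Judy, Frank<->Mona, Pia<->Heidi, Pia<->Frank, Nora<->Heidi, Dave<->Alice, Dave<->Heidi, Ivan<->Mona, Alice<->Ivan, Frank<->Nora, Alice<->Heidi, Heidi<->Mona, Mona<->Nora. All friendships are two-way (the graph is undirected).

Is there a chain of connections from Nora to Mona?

Yes

Explore from Nora.
Distance 1: reach Frank, Heidi, Judy, Mona.
Found Mona.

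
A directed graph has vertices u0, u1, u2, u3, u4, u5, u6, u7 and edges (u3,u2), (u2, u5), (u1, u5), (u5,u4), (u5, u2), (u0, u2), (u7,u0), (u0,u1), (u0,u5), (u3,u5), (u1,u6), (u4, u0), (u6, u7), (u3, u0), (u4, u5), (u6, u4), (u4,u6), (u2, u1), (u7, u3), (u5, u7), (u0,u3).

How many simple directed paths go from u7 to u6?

u7→u0→u1→u5→u4→u6
u7→u0→u1→u6
u7→u0→u2→u1→u5→u4→u6
u7→u0→u2→u1→u6
u7→u0→u2→u5→u4→u6
u7→u0→u3→u2→u1→u5→u4→u6
u7→u0→u3→u2→u1→u6
u7→u0→u3→u2→u5→u4→u6
... and 19 more.

27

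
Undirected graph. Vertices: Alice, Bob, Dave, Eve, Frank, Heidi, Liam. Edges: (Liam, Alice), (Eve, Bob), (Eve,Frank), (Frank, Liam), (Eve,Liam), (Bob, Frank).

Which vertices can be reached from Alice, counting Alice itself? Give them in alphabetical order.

Alice, Bob, Eve, Frank, Liam

Start at Alice.
Its neighbours: Liam.
Then their neighbours: Eve, Frank.
Then next layer: Bob.
Nothing further is reachable.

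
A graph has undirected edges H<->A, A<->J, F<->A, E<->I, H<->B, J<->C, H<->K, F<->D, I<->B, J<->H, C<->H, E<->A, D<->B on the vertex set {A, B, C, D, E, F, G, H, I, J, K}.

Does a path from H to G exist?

Explore from H.
Distance 1: reach A, B, C, J, K.
Distance 2: reach D, E, F, I.
The search is exhausted without reaching G; it lies in a different component.

No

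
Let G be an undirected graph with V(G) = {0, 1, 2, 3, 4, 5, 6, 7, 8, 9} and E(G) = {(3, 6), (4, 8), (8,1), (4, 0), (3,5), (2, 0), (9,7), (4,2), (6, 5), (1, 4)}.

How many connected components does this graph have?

From 0: component {0, 1, 2, 4, 8}.
From 3: component {3, 5, 6}.
From 7: component {7, 9}.
That's 3 components.

3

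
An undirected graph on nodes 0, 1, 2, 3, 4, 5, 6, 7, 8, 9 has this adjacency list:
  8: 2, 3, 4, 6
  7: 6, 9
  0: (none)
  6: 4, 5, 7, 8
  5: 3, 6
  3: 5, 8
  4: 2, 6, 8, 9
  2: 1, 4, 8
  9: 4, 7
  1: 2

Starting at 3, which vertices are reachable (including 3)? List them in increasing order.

1, 2, 3, 4, 5, 6, 7, 8, 9

Start at 3.
Its neighbours: 5, 8.
Then their neighbours: 2, 4, 6.
Then next layer: 1, 7, 9.
Nothing further is reachable.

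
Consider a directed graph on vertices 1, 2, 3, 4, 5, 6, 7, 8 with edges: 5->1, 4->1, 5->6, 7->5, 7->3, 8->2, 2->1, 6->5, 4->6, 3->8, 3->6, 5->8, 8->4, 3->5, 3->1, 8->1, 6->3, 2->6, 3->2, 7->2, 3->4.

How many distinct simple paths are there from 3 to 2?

3→2
3→4→6→5→8→2
3→5→8→2
3→6→5→8→2
3→8→2

5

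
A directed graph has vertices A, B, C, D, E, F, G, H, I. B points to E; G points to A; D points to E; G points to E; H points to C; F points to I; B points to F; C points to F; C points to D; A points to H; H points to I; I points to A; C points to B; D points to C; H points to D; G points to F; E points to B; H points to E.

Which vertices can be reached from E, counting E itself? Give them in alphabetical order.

A, B, C, D, E, F, H, I

Start at E.
Its neighbours: B.
Then their neighbours: F.
Then next layer: I.
Then next layer: A.
Then next layer: H.
Then next layer: C, D.
Nothing further is reachable.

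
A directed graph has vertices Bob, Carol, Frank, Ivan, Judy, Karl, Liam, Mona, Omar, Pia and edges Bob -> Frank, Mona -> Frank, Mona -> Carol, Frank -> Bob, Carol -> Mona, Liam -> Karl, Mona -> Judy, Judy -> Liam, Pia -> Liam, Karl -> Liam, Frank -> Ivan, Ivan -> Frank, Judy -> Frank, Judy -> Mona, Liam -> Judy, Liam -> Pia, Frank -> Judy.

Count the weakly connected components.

From Bob: component {Bob, Carol, Frank, Ivan, Judy, Karl, Liam, Mona, Pia}.
From Omar: component {Omar}.
That's 2 components.

2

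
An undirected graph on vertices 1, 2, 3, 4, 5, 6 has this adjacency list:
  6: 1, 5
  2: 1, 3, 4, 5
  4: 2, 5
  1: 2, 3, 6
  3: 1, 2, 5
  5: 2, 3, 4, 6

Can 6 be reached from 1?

Yes

Explore from 1.
Distance 1: reach 2, 3, 6.
Found 6.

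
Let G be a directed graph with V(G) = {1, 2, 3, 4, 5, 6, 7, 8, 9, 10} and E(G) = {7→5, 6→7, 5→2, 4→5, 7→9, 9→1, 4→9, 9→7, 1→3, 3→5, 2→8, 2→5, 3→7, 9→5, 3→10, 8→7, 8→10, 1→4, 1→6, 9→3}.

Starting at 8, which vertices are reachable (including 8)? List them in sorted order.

1, 2, 3, 4, 5, 6, 7, 8, 9, 10

Start at 8.
Its neighbours: 7, 10.
Then their neighbours: 5, 9.
Then next layer: 1, 2, 3.
Then next layer: 4, 6.
Every vertex is now reached.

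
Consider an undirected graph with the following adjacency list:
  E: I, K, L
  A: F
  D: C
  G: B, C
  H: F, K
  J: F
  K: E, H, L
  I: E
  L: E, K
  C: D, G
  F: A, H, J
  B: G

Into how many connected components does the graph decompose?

From A: component {A, E, F, H, I, J, K, L}.
From B: component {B, C, D, G}.
That's 2 components.

2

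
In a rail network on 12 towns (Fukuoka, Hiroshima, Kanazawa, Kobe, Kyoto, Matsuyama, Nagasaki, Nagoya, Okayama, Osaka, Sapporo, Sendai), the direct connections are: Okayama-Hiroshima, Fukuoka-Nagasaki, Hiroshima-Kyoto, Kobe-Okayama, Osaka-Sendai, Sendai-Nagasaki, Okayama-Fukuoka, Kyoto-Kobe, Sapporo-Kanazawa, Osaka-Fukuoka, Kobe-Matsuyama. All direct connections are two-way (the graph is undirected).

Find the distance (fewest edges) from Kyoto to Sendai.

Distance 0: Kyoto.
Distance 1: Hiroshima, Kobe.
Distance 2: Matsuyama, Okayama.
Distance 3: Fukuoka.
Distance 4: Nagasaki, Osaka.
Distance 5: Sendai — contains Sendai.

5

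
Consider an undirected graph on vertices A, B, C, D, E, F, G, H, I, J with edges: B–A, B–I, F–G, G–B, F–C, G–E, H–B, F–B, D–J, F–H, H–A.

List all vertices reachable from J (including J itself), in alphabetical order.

D, J

Start at J.
Its neighbours: D.
Nothing further is reachable.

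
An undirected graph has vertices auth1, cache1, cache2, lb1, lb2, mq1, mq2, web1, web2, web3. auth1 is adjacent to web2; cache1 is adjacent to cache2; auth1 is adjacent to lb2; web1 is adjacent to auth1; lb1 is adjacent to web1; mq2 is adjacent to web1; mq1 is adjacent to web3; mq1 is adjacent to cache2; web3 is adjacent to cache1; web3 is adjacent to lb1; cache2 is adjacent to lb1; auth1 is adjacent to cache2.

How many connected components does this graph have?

From auth1: component {auth1, cache1, cache2, lb1, lb2, mq1, mq2, web1, web2, web3}.
That's 1 component.

1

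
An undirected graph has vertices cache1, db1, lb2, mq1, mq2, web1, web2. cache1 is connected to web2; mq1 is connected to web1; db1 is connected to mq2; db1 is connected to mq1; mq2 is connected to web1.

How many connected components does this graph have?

From cache1: component {cache1, web2}.
From db1: component {db1, mq1, mq2, web1}.
From lb2: component {lb2}.
That's 3 components.

3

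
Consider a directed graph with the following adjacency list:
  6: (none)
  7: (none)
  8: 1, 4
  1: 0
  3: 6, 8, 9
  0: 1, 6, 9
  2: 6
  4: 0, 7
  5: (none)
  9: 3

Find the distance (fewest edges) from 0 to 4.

4

Distance 0: 0.
Distance 1: 1, 6, 9.
Distance 2: 3.
Distance 3: 8.
Distance 4: 4 — contains 4.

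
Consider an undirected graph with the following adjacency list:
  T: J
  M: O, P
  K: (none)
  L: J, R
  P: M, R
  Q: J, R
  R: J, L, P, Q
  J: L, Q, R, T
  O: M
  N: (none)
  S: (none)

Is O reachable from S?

S has no edges, so nothing is reachable from it.

No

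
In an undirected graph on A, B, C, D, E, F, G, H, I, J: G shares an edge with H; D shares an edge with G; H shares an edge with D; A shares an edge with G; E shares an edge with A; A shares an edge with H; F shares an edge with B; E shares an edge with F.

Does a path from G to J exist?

Explore from G.
Distance 1: reach A, D, H.
Distance 2: reach E.
Distance 3: reach F.
Distance 4: reach B.
The search is exhausted without reaching J; it lies in a different component.

No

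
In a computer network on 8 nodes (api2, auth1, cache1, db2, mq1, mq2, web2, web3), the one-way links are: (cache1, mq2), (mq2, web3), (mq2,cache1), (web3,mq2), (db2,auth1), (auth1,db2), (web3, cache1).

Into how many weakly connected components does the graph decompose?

5

From api2: component {api2}.
From auth1: component {auth1, db2}.
From cache1: component {cache1, mq2, web3}.
From mq1: component {mq1}.
From web2: component {web2}.
That's 5 components.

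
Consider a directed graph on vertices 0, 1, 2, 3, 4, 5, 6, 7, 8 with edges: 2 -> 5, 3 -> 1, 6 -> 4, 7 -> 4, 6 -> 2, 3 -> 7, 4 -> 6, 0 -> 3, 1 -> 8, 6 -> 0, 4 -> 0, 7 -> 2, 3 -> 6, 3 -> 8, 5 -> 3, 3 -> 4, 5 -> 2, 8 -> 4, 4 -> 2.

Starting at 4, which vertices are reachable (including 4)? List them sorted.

0, 1, 2, 3, 4, 5, 6, 7, 8

Start at 4.
Its neighbours: 0, 2, 6.
Then their neighbours: 3, 5.
Then next layer: 1, 7, 8.
Every vertex is now reached.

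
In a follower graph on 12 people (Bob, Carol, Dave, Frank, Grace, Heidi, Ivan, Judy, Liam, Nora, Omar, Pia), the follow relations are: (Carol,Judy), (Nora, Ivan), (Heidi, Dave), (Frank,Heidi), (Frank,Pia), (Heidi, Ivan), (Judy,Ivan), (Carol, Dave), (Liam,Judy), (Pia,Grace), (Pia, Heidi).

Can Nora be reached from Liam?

No

Explore from Liam.
Distance 1: reach Judy.
Distance 2: reach Ivan.
The search from Liam is exhausted; no directed path reaches Nora.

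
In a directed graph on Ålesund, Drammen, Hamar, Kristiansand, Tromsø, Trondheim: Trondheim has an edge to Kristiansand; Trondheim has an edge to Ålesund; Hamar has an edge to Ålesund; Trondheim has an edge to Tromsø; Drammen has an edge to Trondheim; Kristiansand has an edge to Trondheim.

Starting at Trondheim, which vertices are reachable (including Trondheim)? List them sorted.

Start at Trondheim.
Its neighbours: Ålesund, Kristiansand, Tromsø.
Nothing further is reachable.

Ålesund, Kristiansand, Tromsø, Trondheim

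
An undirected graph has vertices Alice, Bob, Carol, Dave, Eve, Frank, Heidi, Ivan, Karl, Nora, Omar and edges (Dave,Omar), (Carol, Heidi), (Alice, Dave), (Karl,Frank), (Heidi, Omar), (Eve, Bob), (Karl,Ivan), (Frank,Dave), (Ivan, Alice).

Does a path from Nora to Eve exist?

Nora has no edges, so nothing is reachable from it.

No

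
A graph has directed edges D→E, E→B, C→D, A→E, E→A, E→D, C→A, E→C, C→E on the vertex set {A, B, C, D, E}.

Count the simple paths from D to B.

1

D→E→B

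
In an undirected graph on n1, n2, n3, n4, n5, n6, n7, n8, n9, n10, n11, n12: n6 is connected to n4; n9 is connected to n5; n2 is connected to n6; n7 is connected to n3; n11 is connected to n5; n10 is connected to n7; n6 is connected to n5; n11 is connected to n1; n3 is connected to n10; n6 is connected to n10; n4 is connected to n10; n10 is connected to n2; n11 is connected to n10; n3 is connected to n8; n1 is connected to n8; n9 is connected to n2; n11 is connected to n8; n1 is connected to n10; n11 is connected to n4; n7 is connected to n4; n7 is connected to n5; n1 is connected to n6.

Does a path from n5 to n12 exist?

Explore from n5.
Distance 1: reach n6, n7, n9, n11.
Distance 2: reach n1, n2, n3, n4, n8, n10.
The search is exhausted without reaching n12; it lies in a different component.

No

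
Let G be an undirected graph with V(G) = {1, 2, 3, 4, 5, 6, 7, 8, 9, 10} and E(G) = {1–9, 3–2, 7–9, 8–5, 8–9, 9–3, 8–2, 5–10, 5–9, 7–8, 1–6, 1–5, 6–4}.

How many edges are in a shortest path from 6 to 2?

4

Distance 0: 6.
Distance 1: 1, 4.
Distance 2: 5, 9.
Distance 3: 3, 7, 8, 10.
Distance 4: 2 — contains 2.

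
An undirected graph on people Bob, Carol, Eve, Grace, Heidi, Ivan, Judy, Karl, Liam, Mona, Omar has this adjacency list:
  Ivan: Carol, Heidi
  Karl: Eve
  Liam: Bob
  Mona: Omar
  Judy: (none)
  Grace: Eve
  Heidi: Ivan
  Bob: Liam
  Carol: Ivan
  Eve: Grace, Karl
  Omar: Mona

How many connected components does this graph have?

From Bob: component {Bob, Liam}.
From Carol: component {Carol, Heidi, Ivan}.
From Eve: component {Eve, Grace, Karl}.
From Judy: component {Judy}.
From Mona: component {Mona, Omar}.
That's 5 components.

5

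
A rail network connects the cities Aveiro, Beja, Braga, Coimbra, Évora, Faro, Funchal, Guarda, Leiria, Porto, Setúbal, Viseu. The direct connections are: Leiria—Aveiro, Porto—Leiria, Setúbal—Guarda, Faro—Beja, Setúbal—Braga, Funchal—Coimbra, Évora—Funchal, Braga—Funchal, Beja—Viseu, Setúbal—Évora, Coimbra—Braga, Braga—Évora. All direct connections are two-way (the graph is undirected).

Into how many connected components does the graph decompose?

From Aveiro: component {Aveiro, Leiria, Porto}.
From Beja: component {Beja, Faro, Viseu}.
From Braga: component {Braga, Coimbra, Évora, Funchal, Guarda, Setúbal}.
That's 3 components.

3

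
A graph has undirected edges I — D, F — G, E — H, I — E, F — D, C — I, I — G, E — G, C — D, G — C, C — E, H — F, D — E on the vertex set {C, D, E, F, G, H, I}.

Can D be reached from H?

Explore from H.
Distance 1: reach E, F.
Distance 2: reach C, D, G, I.
Found D.

Yes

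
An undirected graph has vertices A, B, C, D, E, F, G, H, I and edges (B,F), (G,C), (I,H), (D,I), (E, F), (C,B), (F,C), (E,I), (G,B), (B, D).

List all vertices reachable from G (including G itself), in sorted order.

B, C, D, E, F, G, H, I

Start at G.
Its neighbours: B, C.
Then their neighbours: D, F.
Then next layer: E, I.
Then next layer: H.
Nothing further is reachable.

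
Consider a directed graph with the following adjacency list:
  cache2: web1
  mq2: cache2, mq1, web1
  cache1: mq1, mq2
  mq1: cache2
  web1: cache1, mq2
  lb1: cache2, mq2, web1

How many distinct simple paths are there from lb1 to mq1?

lb1→cache2→web1→cache1→mq1
lb1→cache2→web1→cache1→mq2→mq1
lb1→cache2→web1→mq2→mq1
lb1→mq2→cache2→web1→cache1→mq1
lb1→mq2→mq1
lb1→mq2→web1→cache1→mq1
lb1→web1→cache1→mq1
lb1→web1→cache1→mq2→mq1
lb1→web1→mq2→mq1

9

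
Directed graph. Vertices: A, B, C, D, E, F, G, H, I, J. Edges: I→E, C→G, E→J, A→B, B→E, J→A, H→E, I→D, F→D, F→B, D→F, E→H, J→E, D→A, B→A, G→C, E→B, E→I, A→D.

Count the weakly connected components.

From A: component {A, B, D, E, F, H, I, J}.
From C: component {C, G}.
That's 2 components.

2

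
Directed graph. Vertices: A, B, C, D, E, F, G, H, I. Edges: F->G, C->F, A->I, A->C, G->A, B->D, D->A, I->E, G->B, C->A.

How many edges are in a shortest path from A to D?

Distance 0: A.
Distance 1: C, I.
Distance 2: E, F.
Distance 3: G.
Distance 4: B.
Distance 5: D — contains D.

5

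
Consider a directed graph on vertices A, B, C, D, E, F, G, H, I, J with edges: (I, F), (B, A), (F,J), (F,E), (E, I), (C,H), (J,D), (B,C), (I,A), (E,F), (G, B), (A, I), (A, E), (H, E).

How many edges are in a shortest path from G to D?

6

Distance 0: G.
Distance 1: B.
Distance 2: A, C.
Distance 3: E, H, I.
Distance 4: F.
Distance 5: J.
Distance 6: D — contains D.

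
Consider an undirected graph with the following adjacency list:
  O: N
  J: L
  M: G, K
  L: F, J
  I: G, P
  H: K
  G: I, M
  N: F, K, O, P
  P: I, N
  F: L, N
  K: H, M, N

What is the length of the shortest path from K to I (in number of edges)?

3

Distance 0: K.
Distance 1: H, M, N.
Distance 2: F, G, O, P.
Distance 3: I, L — contains I.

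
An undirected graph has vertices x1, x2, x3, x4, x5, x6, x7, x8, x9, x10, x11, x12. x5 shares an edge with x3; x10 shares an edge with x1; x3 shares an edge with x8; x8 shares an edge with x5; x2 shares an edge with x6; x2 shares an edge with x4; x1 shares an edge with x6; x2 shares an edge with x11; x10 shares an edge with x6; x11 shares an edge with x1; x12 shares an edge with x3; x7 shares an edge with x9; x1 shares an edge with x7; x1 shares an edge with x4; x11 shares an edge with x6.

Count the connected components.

From x1: component {x1, x2, x4, x6, x7, x9, x10, x11}.
From x3: component {x3, x5, x8, x12}.
That's 2 components.

2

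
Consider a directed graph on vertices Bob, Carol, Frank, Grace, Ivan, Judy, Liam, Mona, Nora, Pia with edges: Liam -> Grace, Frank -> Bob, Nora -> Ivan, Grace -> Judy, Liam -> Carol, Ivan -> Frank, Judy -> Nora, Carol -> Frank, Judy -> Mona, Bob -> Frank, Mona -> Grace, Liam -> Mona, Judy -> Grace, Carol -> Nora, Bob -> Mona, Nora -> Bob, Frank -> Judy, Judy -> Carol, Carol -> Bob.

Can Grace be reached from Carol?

Yes

Explore from Carol.
Distance 1: reach Bob, Frank, Nora.
Distance 2: reach Ivan, Judy, Mona.
Distance 3: reach Grace.
Found Grace.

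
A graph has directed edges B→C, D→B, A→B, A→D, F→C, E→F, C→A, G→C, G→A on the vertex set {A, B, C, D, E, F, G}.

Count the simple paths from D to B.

1

D→B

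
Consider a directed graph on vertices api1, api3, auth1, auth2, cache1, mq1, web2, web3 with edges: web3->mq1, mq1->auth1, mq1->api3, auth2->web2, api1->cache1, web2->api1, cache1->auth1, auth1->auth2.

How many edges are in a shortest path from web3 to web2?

4

Distance 0: web3.
Distance 1: mq1.
Distance 2: api3, auth1.
Distance 3: auth2.
Distance 4: web2 — contains web2.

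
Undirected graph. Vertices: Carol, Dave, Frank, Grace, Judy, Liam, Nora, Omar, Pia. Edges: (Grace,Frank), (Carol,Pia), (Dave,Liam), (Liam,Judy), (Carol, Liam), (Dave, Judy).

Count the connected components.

From Carol: component {Carol, Dave, Judy, Liam, Pia}.
From Frank: component {Frank, Grace}.
From Nora: component {Nora}.
From Omar: component {Omar}.
That's 4 components.

4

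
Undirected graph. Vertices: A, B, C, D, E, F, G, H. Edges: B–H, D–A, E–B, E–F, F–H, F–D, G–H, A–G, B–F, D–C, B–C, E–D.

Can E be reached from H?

Yes

Explore from H.
Distance 1: reach B, F, G.
Distance 2: reach A, C, D, E.
Found E.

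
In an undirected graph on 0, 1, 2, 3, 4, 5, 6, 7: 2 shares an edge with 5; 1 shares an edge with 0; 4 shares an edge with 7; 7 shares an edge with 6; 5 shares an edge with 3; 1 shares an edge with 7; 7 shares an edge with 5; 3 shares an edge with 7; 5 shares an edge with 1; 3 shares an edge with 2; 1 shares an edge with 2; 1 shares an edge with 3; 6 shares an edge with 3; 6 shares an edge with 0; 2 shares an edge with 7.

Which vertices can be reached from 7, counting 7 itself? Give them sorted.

Start at 7.
Its neighbours: 1, 2, 3, 4, 5, 6.
Then their neighbours: 0.
Every vertex is now reached.

0, 1, 2, 3, 4, 5, 6, 7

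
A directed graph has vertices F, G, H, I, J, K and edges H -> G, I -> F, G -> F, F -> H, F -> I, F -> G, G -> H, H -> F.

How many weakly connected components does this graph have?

3

From F: component {F, G, H, I}.
From J: component {J}.
From K: component {K}.
That's 3 components.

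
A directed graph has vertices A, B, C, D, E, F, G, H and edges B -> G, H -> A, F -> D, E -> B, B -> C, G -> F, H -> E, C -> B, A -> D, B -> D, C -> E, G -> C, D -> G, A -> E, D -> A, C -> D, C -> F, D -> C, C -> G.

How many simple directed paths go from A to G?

10

A→D→C→B→G
A→D→C→E→B→G
A→D→C→G
A→D→G
A→E→B→C→D→G
A→E→B→C→F→D→G
A→E→B→C→G
A→E→B→D→C→G
A→E→B→D→G
A→E→B→G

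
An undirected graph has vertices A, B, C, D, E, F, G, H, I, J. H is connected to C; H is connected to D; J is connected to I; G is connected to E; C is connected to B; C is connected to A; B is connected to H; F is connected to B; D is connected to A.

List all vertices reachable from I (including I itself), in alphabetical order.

I, J

Start at I.
Its neighbours: J.
Nothing further is reachable.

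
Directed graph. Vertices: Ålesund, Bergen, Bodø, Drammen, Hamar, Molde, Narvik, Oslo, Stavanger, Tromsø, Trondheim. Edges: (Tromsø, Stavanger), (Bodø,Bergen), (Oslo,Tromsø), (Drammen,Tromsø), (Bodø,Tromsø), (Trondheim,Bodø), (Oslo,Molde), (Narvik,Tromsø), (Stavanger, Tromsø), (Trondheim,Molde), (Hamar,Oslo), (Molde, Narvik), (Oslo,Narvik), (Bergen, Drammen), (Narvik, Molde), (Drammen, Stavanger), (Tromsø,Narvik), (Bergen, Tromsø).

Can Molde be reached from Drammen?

Explore from Drammen.
Distance 1: reach Stavanger, Tromsø.
Distance 2: reach Narvik.
Distance 3: reach Molde.
Found Molde.

Yes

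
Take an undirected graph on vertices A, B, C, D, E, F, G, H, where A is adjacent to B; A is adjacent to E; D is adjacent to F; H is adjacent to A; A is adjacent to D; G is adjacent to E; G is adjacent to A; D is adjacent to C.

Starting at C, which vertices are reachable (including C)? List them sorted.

A, B, C, D, E, F, G, H

Start at C.
Its neighbours: D.
Then their neighbours: A, F.
Then next layer: B, E, G, H.
Every vertex is now reached.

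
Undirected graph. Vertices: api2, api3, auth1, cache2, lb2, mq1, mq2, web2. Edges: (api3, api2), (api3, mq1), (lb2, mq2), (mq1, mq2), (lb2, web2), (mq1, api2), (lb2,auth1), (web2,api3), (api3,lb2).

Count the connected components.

2

From api2: component {api2, api3, auth1, lb2, mq1, mq2, web2}.
From cache2: component {cache2}.
That's 2 components.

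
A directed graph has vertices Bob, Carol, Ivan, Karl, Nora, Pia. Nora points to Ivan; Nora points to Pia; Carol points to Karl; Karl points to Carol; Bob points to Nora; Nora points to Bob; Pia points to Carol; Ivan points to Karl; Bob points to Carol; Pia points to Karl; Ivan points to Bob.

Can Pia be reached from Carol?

No

Explore from Carol.
Distance 1: reach Karl.
The search from Carol is exhausted; no directed path reaches Pia.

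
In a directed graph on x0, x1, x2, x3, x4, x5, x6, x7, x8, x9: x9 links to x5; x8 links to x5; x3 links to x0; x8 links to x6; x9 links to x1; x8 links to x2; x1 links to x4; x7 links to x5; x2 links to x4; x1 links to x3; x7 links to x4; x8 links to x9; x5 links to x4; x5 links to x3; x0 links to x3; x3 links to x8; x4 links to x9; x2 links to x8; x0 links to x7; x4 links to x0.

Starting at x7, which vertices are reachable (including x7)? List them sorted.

Start at x7.
Its neighbours: x4, x5.
Then their neighbours: x0, x3, x9.
Then next layer: x1, x8.
Then next layer: x2, x6.
Every vertex is now reached.

x0, x1, x2, x3, x4, x5, x6, x7, x8, x9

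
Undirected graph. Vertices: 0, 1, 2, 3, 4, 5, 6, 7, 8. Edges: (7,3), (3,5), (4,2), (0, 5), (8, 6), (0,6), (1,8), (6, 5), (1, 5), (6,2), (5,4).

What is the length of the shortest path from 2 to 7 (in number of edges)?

Distance 0: 2.
Distance 1: 4, 6.
Distance 2: 0, 5, 8.
Distance 3: 1, 3.
Distance 4: 7 — contains 7.

4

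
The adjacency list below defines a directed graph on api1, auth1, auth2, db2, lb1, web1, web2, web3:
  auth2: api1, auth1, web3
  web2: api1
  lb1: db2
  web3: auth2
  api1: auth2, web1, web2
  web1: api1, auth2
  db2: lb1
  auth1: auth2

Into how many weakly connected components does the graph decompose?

2

From api1: component {api1, auth1, auth2, web1, web2, web3}.
From db2: component {db2, lb1}.
That's 2 components.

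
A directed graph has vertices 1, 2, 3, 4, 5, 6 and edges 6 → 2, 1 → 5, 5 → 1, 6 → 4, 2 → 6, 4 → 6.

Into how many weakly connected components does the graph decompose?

3

From 1: component {1, 5}.
From 2: component {2, 4, 6}.
From 3: component {3}.
That's 3 components.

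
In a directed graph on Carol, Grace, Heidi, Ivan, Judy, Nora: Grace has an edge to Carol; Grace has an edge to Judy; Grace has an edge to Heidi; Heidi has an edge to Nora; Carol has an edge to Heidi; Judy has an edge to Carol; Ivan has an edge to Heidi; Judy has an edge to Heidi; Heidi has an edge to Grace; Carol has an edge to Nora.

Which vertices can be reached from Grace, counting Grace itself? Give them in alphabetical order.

Carol, Grace, Heidi, Judy, Nora

Start at Grace.
Its neighbours: Carol, Heidi, Judy.
Then their neighbours: Nora.
Nothing further is reachable.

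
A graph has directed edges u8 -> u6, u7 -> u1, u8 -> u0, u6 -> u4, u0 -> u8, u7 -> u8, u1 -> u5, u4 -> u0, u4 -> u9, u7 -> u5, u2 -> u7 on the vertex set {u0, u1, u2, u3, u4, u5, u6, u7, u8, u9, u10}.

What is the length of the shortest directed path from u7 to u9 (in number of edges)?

4

Distance 0: u7.
Distance 1: u1, u5, u8.
Distance 2: u0, u6.
Distance 3: u4.
Distance 4: u9 — contains u9.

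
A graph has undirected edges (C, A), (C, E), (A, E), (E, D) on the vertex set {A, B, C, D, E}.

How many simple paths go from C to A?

C–A
C–E–A

2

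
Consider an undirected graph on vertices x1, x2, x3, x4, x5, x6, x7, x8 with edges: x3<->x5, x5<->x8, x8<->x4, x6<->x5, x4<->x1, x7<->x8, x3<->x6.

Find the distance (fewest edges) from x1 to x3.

Distance 0: x1.
Distance 1: x4.
Distance 2: x8.
Distance 3: x5, x7.
Distance 4: x3, x6 — contains x3.

4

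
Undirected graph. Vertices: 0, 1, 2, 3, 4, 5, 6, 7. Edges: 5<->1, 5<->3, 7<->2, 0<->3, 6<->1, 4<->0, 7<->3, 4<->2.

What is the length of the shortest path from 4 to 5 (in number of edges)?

Distance 0: 4.
Distance 1: 0, 2.
Distance 2: 3, 7.
Distance 3: 5 — contains 5.

3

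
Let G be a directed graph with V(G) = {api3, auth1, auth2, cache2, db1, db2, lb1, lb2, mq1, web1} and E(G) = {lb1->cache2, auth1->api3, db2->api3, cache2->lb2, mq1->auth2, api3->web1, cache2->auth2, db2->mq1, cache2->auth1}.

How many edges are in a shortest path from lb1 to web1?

Distance 0: lb1.
Distance 1: cache2.
Distance 2: auth1, auth2, lb2.
Distance 3: api3.
Distance 4: web1 — contains web1.

4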